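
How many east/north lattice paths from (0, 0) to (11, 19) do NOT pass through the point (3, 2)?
Number of paths = 43811550

Total paths from (0, 0) to (11, 19): C(30, 11) = 54627300. Paths through (3, 2): (paths (0, 0) → (3, 2)) × (paths (3, 2) → (11, 19)) = C(5, 3) · C(25, 8) = 10 · 1081575 = 10815750. Avoidance count = 54627300 − 10815750 = 43811550.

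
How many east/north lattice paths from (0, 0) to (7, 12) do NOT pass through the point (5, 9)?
Number of paths = 30368

Total paths from (0, 0) to (7, 12): C(19, 7) = 50388. Paths through (5, 9): (paths (0, 0) → (5, 9)) × (paths (5, 9) → (7, 12)) = C(14, 5) · C(5, 2) = 2002 · 10 = 20020. Avoidance count = 50388 − 20020 = 30368.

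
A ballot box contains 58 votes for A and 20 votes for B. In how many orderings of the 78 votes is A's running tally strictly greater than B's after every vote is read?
Strict-lead orderings = 964724779800352340

Total orderings of the 78 votes with 58 for A: C(78, 58) = 1980224548011249540. By the Bertrand ballot formula (Cycle Lemma / reflection principle), the number of orderings in which A is strictly ahead of B throughout is (p − q)/(p + q) · C(p + q, p) = (58 − 20)/(58 + 20) · 1980224548011249540 = 964724779800352340.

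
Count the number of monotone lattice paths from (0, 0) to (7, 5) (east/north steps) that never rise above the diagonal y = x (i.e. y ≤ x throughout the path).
Number of paths = 297

By the reflection principle (André's argument), the number of monotone paths to (7, 5) with n ≤ m that never go above y = x is C(12, 7) − C(12, 8) = 792 − 495 = 297.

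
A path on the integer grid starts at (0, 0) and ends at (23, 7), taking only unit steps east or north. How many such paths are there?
Number of paths = 2035800

A monotone lattice path from (0, 0) to (23, 7) consists of 23 east steps and 7 north steps in some order, so it is determined by which 23 of the 30 steps are east. The count is C(30, 23) = 2035800.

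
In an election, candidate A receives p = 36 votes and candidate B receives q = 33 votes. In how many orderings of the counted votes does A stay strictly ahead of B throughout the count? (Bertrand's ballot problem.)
Strict-lead orderings = 2303341452757570498

Total orderings of the 69 votes with 36 for A: C(69, 36) = 52976853413424121454. By the Bertrand ballot formula (Cycle Lemma / reflection principle), the number of orderings in which A is strictly ahead of B throughout is (p − q)/(p + q) · C(p + q, p) = (36 − 33)/(36 + 33) · 52976853413424121454 = 2303341452757570498.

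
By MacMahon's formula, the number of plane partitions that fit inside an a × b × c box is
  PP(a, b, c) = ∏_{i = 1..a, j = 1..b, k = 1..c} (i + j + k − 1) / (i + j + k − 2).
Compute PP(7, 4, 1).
PP(7, 4, 1) = 330

Evaluate the triple product over i = 1..7, j = 1..4, k = 1..1. The factors are (2/1) · (3/2) · (4/3) · (5/4) · (3/2) · (4/3) · (5/4) · (6/5) · … (28 factors total). The numerators and denominators telescope so the product is an integer; carrying out the multiplication exactly gives PP(7, 4, 1) = 330.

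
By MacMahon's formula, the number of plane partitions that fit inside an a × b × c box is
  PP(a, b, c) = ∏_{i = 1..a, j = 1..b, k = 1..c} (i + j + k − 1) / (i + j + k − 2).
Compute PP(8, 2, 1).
PP(8, 2, 1) = 45

Evaluate the triple product over i = 1..8, j = 1..2, k = 1..1. The factors are (2/1) · (3/2) · (3/2) · (4/3) · (4/3) · (5/4) · (5/4) · (6/5) · … (16 factors total). The numerators and denominators telescope so the product is an integer; carrying out the multiplication exactly gives PP(8, 2, 1) = 45.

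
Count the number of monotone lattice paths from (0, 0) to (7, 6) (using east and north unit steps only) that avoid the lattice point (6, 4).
Number of paths = 1086

Total paths from (0, 0) to (7, 6): C(13, 7) = 1716. Paths through (6, 4): (paths (0, 0) → (6, 4)) × (paths (6, 4) → (7, 6)) = C(10, 6) · C(3, 1) = 210 · 3 = 630. Avoidance count = 1716 − 630 = 1086.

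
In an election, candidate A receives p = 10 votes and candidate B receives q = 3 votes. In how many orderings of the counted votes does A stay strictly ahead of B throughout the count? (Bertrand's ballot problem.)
Strict-lead orderings = 154

Total orderings of the 13 votes with 10 for A: C(13, 10) = 286. By the Bertrand ballot formula (Cycle Lemma / reflection principle), the number of orderings in which A is strictly ahead of B throughout is (p − q)/(p + q) · C(p + q, p) = (10 − 3)/(10 + 3) · 286 = 154.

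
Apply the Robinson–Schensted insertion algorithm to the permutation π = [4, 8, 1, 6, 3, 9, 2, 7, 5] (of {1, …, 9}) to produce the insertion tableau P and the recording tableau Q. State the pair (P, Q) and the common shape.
P = [1, 2, 5] / [3, 6, 7] / [4, 9] / [8];  Q = [1, 2, 6] / [3, 4, 8] / [5, 9] / [7];  common shape = (3, 3, 2, 1)

Row-insert the values π_1, π_2, … into P one at a time, bumping the leftmost entry strictly greater than the inserted value down to the next row. The recording tableau Q records, in position (i, j), the step at which that cell was added to P.
  Insert 4 (step 1): P = [4];  Q = [1]
  Insert 8 (step 2): P = [4, 8];  Q = [1, 2]
  Insert 1 (step 3): P = [1, 8] / [4];  Q = [1, 2] / [3]
  Insert 6 (step 4): P = [1, 6] / [4, 8];  Q = [1, 2] / [3, 4]
  Insert 3 (step 5): P = [1, 3] / [4, 6] / [8];  Q = [1, 2] / [3, 4] / [5]
  Insert 9 (step 6): P = [1, 3, 9] / [4, 6] / [8];  Q = [1, 2, 6] / [3, 4] / [5]
  Insert 2 (step 7): P = [1, 2, 9] / [3, 6] / [4] / [8];  Q = [1, 2, 6] / [3, 4] / [5] / [7]
  Insert 7 (step 8): P = [1, 2, 7] / [3, 6, 9] / [4] / [8];  Q = [1, 2, 6] / [3, 4, 8] / [5] / [7]
  Insert 5 (step 9): P = [1, 2, 5] / [3, 6, 7] / [4, 9] / [8];  Q = [1, 2, 6] / [3, 4, 8] / [5, 9] / [7]
Final shape: (3, 3, 2, 1).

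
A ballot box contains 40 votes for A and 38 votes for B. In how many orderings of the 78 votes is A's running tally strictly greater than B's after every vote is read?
Strict-lead orderings = 680425371729975800390

Total orderings of the 78 votes with 40 for A: C(78, 40) = 26536589497469056215210. By the Bertrand ballot formula (Cycle Lemma / reflection principle), the number of orderings in which A is strictly ahead of B throughout is (p − q)/(p + q) · C(p + q, p) = (40 − 38)/(40 + 38) · 26536589497469056215210 = 680425371729975800390.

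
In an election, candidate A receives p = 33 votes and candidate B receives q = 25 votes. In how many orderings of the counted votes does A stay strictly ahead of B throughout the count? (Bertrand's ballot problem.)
Strict-lead orderings = 2407144796004312

Total orderings of the 58 votes with 33 for A: C(58, 33) = 17451799771031262. By the Bertrand ballot formula (Cycle Lemma / reflection principle), the number of orderings in which A is strictly ahead of B throughout is (p − q)/(p + q) · C(p + q, p) = (33 − 25)/(33 + 25) · 17451799771031262 = 2407144796004312.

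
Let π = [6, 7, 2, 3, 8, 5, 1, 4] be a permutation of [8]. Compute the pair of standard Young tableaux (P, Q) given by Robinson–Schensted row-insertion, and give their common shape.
P = [1, 3, 4] / [2, 5, 8] / [6, 7];  Q = [1, 2, 5] / [3, 4, 6] / [7, 8];  common shape = (3, 3, 2)

Row-insert the values π_1, π_2, … into P one at a time, bumping the leftmost entry strictly greater than the inserted value down to the next row. The recording tableau Q records, in position (i, j), the step at which that cell was added to P.
  Insert 6 (step 1): P = [6];  Q = [1]
  Insert 7 (step 2): P = [6, 7];  Q = [1, 2]
  Insert 2 (step 3): P = [2, 7] / [6];  Q = [1, 2] / [3]
  Insert 3 (step 4): P = [2, 3] / [6, 7];  Q = [1, 2] / [3, 4]
  Insert 8 (step 5): P = [2, 3, 8] / [6, 7];  Q = [1, 2, 5] / [3, 4]
  Insert 5 (step 6): P = [2, 3, 5] / [6, 7, 8];  Q = [1, 2, 5] / [3, 4, 6]
  Insert 1 (step 7): P = [1, 3, 5] / [2, 7, 8] / [6];  Q = [1, 2, 5] / [3, 4, 6] / [7]
  Insert 4 (step 8): P = [1, 3, 4] / [2, 5, 8] / [6, 7];  Q = [1, 2, 5] / [3, 4, 6] / [7, 8]
Final shape: (3, 3, 2).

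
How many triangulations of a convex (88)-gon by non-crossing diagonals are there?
C_86 = 4180080073556524734514695828170907458428751314320

These polygon triangulations are counted by the Catalan number C_n = (1/(n + 1)) · C(2n, n). For n = 86: C_86 = (1/87) · C(172, 86) = 363666966399417651902778537050868948883301364345840/87 = 4180080073556524734514695828170907458428751314320.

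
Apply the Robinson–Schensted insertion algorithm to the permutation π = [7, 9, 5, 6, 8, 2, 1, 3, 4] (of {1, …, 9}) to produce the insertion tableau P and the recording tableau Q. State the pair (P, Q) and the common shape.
P = [1, 3, 4] / [2, 6, 8] / [5, 9] / [7];  Q = [1, 2, 5] / [3, 4, 9] / [6, 8] / [7];  common shape = (3, 3, 2, 1)

Row-insert the values π_1, π_2, … into P one at a time, bumping the leftmost entry strictly greater than the inserted value down to the next row. The recording tableau Q records, in position (i, j), the step at which that cell was added to P.
  Insert 7 (step 1): P = [7];  Q = [1]
  Insert 9 (step 2): P = [7, 9];  Q = [1, 2]
  Insert 5 (step 3): P = [5, 9] / [7];  Q = [1, 2] / [3]
  Insert 6 (step 4): P = [5, 6] / [7, 9];  Q = [1, 2] / [3, 4]
  Insert 8 (step 5): P = [5, 6, 8] / [7, 9];  Q = [1, 2, 5] / [3, 4]
  Insert 2 (step 6): P = [2, 6, 8] / [5, 9] / [7];  Q = [1, 2, 5] / [3, 4] / [6]
  Insert 1 (step 7): P = [1, 6, 8] / [2, 9] / [5] / [7];  Q = [1, 2, 5] / [3, 4] / [6] / [7]
  Insert 3 (step 8): P = [1, 3, 8] / [2, 6] / [5, 9] / [7];  Q = [1, 2, 5] / [3, 4] / [6, 8] / [7]
  Insert 4 (step 9): P = [1, 3, 4] / [2, 6, 8] / [5, 9] / [7];  Q = [1, 2, 5] / [3, 4, 9] / [6, 8] / [7]
Final shape: (3, 3, 2, 1).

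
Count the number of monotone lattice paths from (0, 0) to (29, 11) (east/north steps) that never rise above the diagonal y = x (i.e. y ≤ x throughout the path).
Number of paths = 1464140912

By the reflection principle (André's argument), the number of monotone paths to (29, 11) with n ≤ m that never go above y = x is C(40, 29) − C(40, 30) = 2311801440 − 847660528 = 1464140912.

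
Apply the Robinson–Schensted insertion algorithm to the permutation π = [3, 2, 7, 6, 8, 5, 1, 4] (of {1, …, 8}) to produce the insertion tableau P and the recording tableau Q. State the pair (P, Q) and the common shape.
P = [1, 4, 8] / [2, 5] / [3, 6] / [7];  Q = [1, 3, 5] / [2, 4] / [6, 8] / [7];  common shape = (3, 2, 2, 1)

Row-insert the values π_1, π_2, … into P one at a time, bumping the leftmost entry strictly greater than the inserted value down to the next row. The recording tableau Q records, in position (i, j), the step at which that cell was added to P.
  Insert 3 (step 1): P = [3];  Q = [1]
  Insert 2 (step 2): P = [2] / [3];  Q = [1] / [2]
  Insert 7 (step 3): P = [2, 7] / [3];  Q = [1, 3] / [2]
  Insert 6 (step 4): P = [2, 6] / [3, 7];  Q = [1, 3] / [2, 4]
  Insert 8 (step 5): P = [2, 6, 8] / [3, 7];  Q = [1, 3, 5] / [2, 4]
  Insert 5 (step 6): P = [2, 5, 8] / [3, 6] / [7];  Q = [1, 3, 5] / [2, 4] / [6]
  Insert 1 (step 7): P = [1, 5, 8] / [2, 6] / [3] / [7];  Q = [1, 3, 5] / [2, 4] / [6] / [7]
  Insert 4 (step 8): P = [1, 4, 8] / [2, 5] / [3, 6] / [7];  Q = [1, 3, 5] / [2, 4] / [6, 8] / [7]
Final shape: (3, 2, 2, 1).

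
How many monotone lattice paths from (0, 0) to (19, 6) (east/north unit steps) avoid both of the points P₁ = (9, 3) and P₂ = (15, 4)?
Number of paths = 79140

Inclusion–exclusion. Total paths: C(25, 19) = 177100. Through P₁: C(12, 9)·C(13, 10) = 62920. Through P₂: C(19, 15)·C(6, 4) = 58140. Since P₁ is strictly southwest of P₂, a monotone path through both must visit P₁ then P₂; paths through both = C(12, 9)·C(7, 6)·C(6, 4) = 23100. Avoid both = 177100 − 62920 − 58140 + 23100 = 79140.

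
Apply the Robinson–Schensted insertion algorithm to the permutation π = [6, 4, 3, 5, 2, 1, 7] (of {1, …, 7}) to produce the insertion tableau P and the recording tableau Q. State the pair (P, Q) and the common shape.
P = [1, 5, 7] / [2] / [3] / [4] / [6];  Q = [1, 4, 7] / [2] / [3] / [5] / [6];  common shape = (3, 1, 1, 1, 1)

Row-insert the values π_1, π_2, … into P one at a time, bumping the leftmost entry strictly greater than the inserted value down to the next row. The recording tableau Q records, in position (i, j), the step at which that cell was added to P.
  Insert 6 (step 1): P = [6];  Q = [1]
  Insert 4 (step 2): P = [4] / [6];  Q = [1] / [2]
  Insert 3 (step 3): P = [3] / [4] / [6];  Q = [1] / [2] / [3]
  Insert 5 (step 4): P = [3, 5] / [4] / [6];  Q = [1, 4] / [2] / [3]
  Insert 2 (step 5): P = [2, 5] / [3] / [4] / [6];  Q = [1, 4] / [2] / [3] / [5]
  Insert 1 (step 6): P = [1, 5] / [2] / [3] / [4] / [6];  Q = [1, 4] / [2] / [3] / [5] / [6]
  Insert 7 (step 7): P = [1, 5, 7] / [2] / [3] / [4] / [6];  Q = [1, 4, 7] / [2] / [3] / [5] / [6]
Final shape: (3, 1, 1, 1, 1).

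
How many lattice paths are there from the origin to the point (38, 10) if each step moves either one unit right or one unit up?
Number of paths = 6540715896

A monotone lattice path from (0, 0) to (38, 10) consists of 38 east steps and 10 north steps in some order, so it is determined by which 38 of the 48 steps are east. The count is C(48, 38) = 6540715896.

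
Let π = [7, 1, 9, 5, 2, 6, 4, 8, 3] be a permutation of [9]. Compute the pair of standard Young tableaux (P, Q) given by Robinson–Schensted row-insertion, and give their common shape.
P = [1, 2, 3, 8] / [4, 6] / [5, 9] / [7];  Q = [1, 3, 6, 8] / [2, 4] / [5, 7] / [9];  common shape = (4, 2, 2, 1)

Row-insert the values π_1, π_2, … into P one at a time, bumping the leftmost entry strictly greater than the inserted value down to the next row. The recording tableau Q records, in position (i, j), the step at which that cell was added to P.
  Insert 7 (step 1): P = [7];  Q = [1]
  Insert 1 (step 2): P = [1] / [7];  Q = [1] / [2]
  Insert 9 (step 3): P = [1, 9] / [7];  Q = [1, 3] / [2]
  Insert 5 (step 4): P = [1, 5] / [7, 9];  Q = [1, 3] / [2, 4]
  Insert 2 (step 5): P = [1, 2] / [5, 9] / [7];  Q = [1, 3] / [2, 4] / [5]
  Insert 6 (step 6): P = [1, 2, 6] / [5, 9] / [7];  Q = [1, 3, 6] / [2, 4] / [5]
  Insert 4 (step 7): P = [1, 2, 4] / [5, 6] / [7, 9];  Q = [1, 3, 6] / [2, 4] / [5, 7]
  Insert 8 (step 8): P = [1, 2, 4, 8] / [5, 6] / [7, 9];  Q = [1, 3, 6, 8] / [2, 4] / [5, 7]
  Insert 3 (step 9): P = [1, 2, 3, 8] / [4, 6] / [5, 9] / [7];  Q = [1, 3, 6, 8] / [2, 4] / [5, 7] / [9]
Final shape: (4, 2, 2, 1).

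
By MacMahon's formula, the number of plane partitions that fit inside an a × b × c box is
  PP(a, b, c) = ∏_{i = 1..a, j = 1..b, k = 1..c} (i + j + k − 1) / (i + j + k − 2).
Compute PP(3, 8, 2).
PP(3, 8, 2) = 9075

Evaluate the triple product over i = 1..3, j = 1..8, k = 1..2. The factors are (2/1) · (3/2) · (3/2) · (4/3) · (4/3) · (5/4) · (5/4) · (6/5) · … (48 factors total). The numerators and denominators telescope so the product is an integer; carrying out the multiplication exactly gives PP(3, 8, 2) = 9075.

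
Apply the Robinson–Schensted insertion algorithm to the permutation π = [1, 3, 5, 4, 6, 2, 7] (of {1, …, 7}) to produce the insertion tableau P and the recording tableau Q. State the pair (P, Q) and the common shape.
P = [1, 2, 4, 6, 7] / [3] / [5];  Q = [1, 2, 3, 5, 7] / [4] / [6];  common shape = (5, 1, 1)

Row-insert the values π_1, π_2, … into P one at a time, bumping the leftmost entry strictly greater than the inserted value down to the next row. The recording tableau Q records, in position (i, j), the step at which that cell was added to P.
  Insert 1 (step 1): P = [1];  Q = [1]
  Insert 3 (step 2): P = [1, 3];  Q = [1, 2]
  Insert 5 (step 3): P = [1, 3, 5];  Q = [1, 2, 3]
  Insert 4 (step 4): P = [1, 3, 4] / [5];  Q = [1, 2, 3] / [4]
  Insert 6 (step 5): P = [1, 3, 4, 6] / [5];  Q = [1, 2, 3, 5] / [4]
  Insert 2 (step 6): P = [1, 2, 4, 6] / [3] / [5];  Q = [1, 2, 3, 5] / [4] / [6]
  Insert 7 (step 7): P = [1, 2, 4, 6, 7] / [3] / [5];  Q = [1, 2, 3, 5, 7] / [4] / [6]
Final shape: (5, 1, 1).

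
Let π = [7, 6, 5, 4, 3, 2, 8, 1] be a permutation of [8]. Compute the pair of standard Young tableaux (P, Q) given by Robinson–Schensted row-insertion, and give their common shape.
P = [1, 8] / [2] / [3] / [4] / [5] / [6] / [7];  Q = [1, 7] / [2] / [3] / [4] / [5] / [6] / [8];  common shape = (2, 1, 1, 1, 1, 1, 1)

Row-insert the values π_1, π_2, … into P one at a time, bumping the leftmost entry strictly greater than the inserted value down to the next row. The recording tableau Q records, in position (i, j), the step at which that cell was added to P.
  Insert 7 (step 1): P = [7];  Q = [1]
  Insert 6 (step 2): P = [6] / [7];  Q = [1] / [2]
  Insert 5 (step 3): P = [5] / [6] / [7];  Q = [1] / [2] / [3]
  Insert 4 (step 4): P = [4] / [5] / [6] / [7];  Q = [1] / [2] / [3] / [4]
  Insert 3 (step 5): P = [3] / [4] / [5] / [6] / [7];  Q = [1] / [2] / [3] / [4] / [5]
  Insert 2 (step 6): P = [2] / [3] / [4] / [5] / [6] / [7];  Q = [1] / [2] / [3] / [4] / [5] / [6]
  Insert 8 (step 7): P = [2, 8] / [3] / [4] / [5] / [6] / [7];  Q = [1, 7] / [2] / [3] / [4] / [5] / [6]
  Insert 1 (step 8): P = [1, 8] / [2] / [3] / [4] / [5] / [6] / [7];  Q = [1, 7] / [2] / [3] / [4] / [5] / [6] / [8]
Final shape: (2, 1, 1, 1, 1, 1, 1).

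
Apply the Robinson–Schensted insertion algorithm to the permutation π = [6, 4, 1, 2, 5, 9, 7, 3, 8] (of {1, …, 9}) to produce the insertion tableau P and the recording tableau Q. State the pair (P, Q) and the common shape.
P = [1, 2, 3, 7, 8] / [4, 5] / [6, 9];  Q = [1, 4, 5, 6, 9] / [2, 7] / [3, 8];  common shape = (5, 2, 2)

Row-insert the values π_1, π_2, … into P one at a time, bumping the leftmost entry strictly greater than the inserted value down to the next row. The recording tableau Q records, in position (i, j), the step at which that cell was added to P.
  Insert 6 (step 1): P = [6];  Q = [1]
  Insert 4 (step 2): P = [4] / [6];  Q = [1] / [2]
  Insert 1 (step 3): P = [1] / [4] / [6];  Q = [1] / [2] / [3]
  Insert 2 (step 4): P = [1, 2] / [4] / [6];  Q = [1, 4] / [2] / [3]
  Insert 5 (step 5): P = [1, 2, 5] / [4] / [6];  Q = [1, 4, 5] / [2] / [3]
  Insert 9 (step 6): P = [1, 2, 5, 9] / [4] / [6];  Q = [1, 4, 5, 6] / [2] / [3]
  Insert 7 (step 7): P = [1, 2, 5, 7] / [4, 9] / [6];  Q = [1, 4, 5, 6] / [2, 7] / [3]
  Insert 3 (step 8): P = [1, 2, 3, 7] / [4, 5] / [6, 9];  Q = [1, 4, 5, 6] / [2, 7] / [3, 8]
  Insert 8 (step 9): P = [1, 2, 3, 7, 8] / [4, 5] / [6, 9];  Q = [1, 4, 5, 6, 9] / [2, 7] / [3, 8]
Final shape: (5, 2, 2).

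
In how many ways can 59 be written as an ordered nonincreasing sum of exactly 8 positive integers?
p(59, 8 parts) = 33940

Partitions of n into exactly k parts are in bijection with partitions of n − k into at most k parts (subtract 1 from each part). So p(59, exactly 8) = p(51, parts ≤ 8). Computing via the recurrence p(m, j) = p(m, j−1) + p(m−j, j) gives 33940.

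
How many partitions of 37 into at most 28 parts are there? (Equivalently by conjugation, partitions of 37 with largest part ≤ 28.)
p(37, parts ≤ 28) = 21570

Use the recurrence p(n, m) = p(n, m−1) + p(n−m, m): either the largest part is < m (count p(n, m−1)) or the largest part is exactly m (remove one copy of m, count p(n−m, m)). With p(0, ·) = 1 this gives p(37, parts ≤ 28) = 21570. (By conjugating Young diagrams, this also counts partitions of 37 into at most 28 parts.)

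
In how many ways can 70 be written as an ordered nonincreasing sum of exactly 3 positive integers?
p(70, 3 parts) = 408

Partitions of n into exactly k parts are in bijection with partitions of n − k into at most k parts (subtract 1 from each part). So p(70, exactly 3) = p(67, parts ≤ 3). Computing via the recurrence p(m, j) = p(m, j−1) + p(m−j, j) gives 408.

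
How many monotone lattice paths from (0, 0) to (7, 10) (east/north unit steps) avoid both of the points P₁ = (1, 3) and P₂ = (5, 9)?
Number of paths = 9098

Inclusion–exclusion. Total paths: C(17, 7) = 19448. Through P₁: C(4, 1)·C(13, 6) = 6864. Through P₂: C(14, 5)·C(3, 2) = 6006. Since P₁ is strictly southwest of P₂, a monotone path through both must visit P₁ then P₂; paths through both = C(4, 1)·C(10, 4)·C(3, 2) = 2520. Avoid both = 19448 − 6864 − 6006 + 2520 = 9098.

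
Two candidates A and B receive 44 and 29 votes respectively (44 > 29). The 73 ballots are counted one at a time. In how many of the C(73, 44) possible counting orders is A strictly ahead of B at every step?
Strict-lead orderings = 39079497643281118800

Total orderings of the 73 votes with 44 for A: C(73, 44) = 190186888530634778160. By the Bertrand ballot formula (Cycle Lemma / reflection principle), the number of orderings in which A is strictly ahead of B throughout is (p − q)/(p + q) · C(p + q, p) = (44 − 29)/(44 + 29) · 190186888530634778160 = 39079497643281118800.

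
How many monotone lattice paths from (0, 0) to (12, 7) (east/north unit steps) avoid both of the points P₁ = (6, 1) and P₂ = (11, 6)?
Number of paths = 22696

Inclusion–exclusion. Total paths: C(19, 12) = 50388. Through P₁: C(7, 6)·C(12, 6) = 6468. Through P₂: C(17, 11)·C(2, 1) = 24752. Since P₁ is strictly southwest of P₂, a monotone path through both must visit P₁ then P₂; paths through both = C(7, 6)·C(10, 5)·C(2, 1) = 3528. Avoid both = 50388 − 6468 − 24752 + 3528 = 22696.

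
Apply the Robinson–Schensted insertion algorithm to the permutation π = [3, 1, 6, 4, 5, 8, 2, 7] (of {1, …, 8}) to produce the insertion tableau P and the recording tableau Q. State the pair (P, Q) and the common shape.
P = [1, 2, 5, 7] / [3, 4, 8] / [6];  Q = [1, 3, 5, 6] / [2, 4, 8] / [7];  common shape = (4, 3, 1)

Row-insert the values π_1, π_2, … into P one at a time, bumping the leftmost entry strictly greater than the inserted value down to the next row. The recording tableau Q records, in position (i, j), the step at which that cell was added to P.
  Insert 3 (step 1): P = [3];  Q = [1]
  Insert 1 (step 2): P = [1] / [3];  Q = [1] / [2]
  Insert 6 (step 3): P = [1, 6] / [3];  Q = [1, 3] / [2]
  Insert 4 (step 4): P = [1, 4] / [3, 6];  Q = [1, 3] / [2, 4]
  Insert 5 (step 5): P = [1, 4, 5] / [3, 6];  Q = [1, 3, 5] / [2, 4]
  Insert 8 (step 6): P = [1, 4, 5, 8] / [3, 6];  Q = [1, 3, 5, 6] / [2, 4]
  Insert 2 (step 7): P = [1, 2, 5, 8] / [3, 4] / [6];  Q = [1, 3, 5, 6] / [2, 4] / [7]
  Insert 7 (step 8): P = [1, 2, 5, 7] / [3, 4, 8] / [6];  Q = [1, 3, 5, 6] / [2, 4, 8] / [7]
Final shape: (4, 3, 1).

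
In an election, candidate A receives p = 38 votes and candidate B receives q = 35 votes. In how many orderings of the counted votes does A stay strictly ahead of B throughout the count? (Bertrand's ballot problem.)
Strict-lead orderings = 33991005938761288872

Total orderings of the 73 votes with 38 for A: C(73, 38) = 827114477843191362552. By the Bertrand ballot formula (Cycle Lemma / reflection principle), the number of orderings in which A is strictly ahead of B throughout is (p − q)/(p + q) · C(p + q, p) = (38 − 35)/(38 + 35) · 827114477843191362552 = 33991005938761288872.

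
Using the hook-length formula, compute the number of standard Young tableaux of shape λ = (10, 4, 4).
# SYT of shape (10, 4, 4) = 259896

Hook-length formula: f^λ = n! / Π hook(c), product over all cells c of the Young diagram. For λ = (10, 4, 4), n = 18 boxes. Hook lengths by row (left-to-right, top-to-bottom): [12, 11, 10, 9, 6, 5, 4, 3, 2, 1]; [5, 4, 3, 2]; [4, 3, 2, 1]. Product of hooks = 24634368000. So f^λ = 18! / 24634368000 = 6402373705728000 / 24634368000 = 259896.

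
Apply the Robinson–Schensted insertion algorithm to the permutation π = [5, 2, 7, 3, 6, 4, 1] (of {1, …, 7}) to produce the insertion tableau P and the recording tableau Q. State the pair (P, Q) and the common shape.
P = [1, 3, 4] / [2, 6] / [5] / [7];  Q = [1, 3, 5] / [2, 4] / [6] / [7];  common shape = (3, 2, 1, 1)

Row-insert the values π_1, π_2, … into P one at a time, bumping the leftmost entry strictly greater than the inserted value down to the next row. The recording tableau Q records, in position (i, j), the step at which that cell was added to P.
  Insert 5 (step 1): P = [5];  Q = [1]
  Insert 2 (step 2): P = [2] / [5];  Q = [1] / [2]
  Insert 7 (step 3): P = [2, 7] / [5];  Q = [1, 3] / [2]
  Insert 3 (step 4): P = [2, 3] / [5, 7];  Q = [1, 3] / [2, 4]
  Insert 6 (step 5): P = [2, 3, 6] / [5, 7];  Q = [1, 3, 5] / [2, 4]
  Insert 4 (step 6): P = [2, 3, 4] / [5, 6] / [7];  Q = [1, 3, 5] / [2, 4] / [6]
  Insert 1 (step 7): P = [1, 3, 4] / [2, 6] / [5] / [7];  Q = [1, 3, 5] / [2, 4] / [6] / [7]
Final shape: (3, 2, 1, 1).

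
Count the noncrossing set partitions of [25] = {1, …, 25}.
C_25 = 4861946401452

These noncrossing partitions are counted by the Catalan number C_n = (1/(n + 1)) · C(2n, n). For n = 25: C_25 = (1/26) · C(50, 25) = 126410606437752/26 = 4861946401452.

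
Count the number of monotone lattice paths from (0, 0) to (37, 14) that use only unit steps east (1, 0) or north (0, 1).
Number of paths = 1292706174900

A monotone lattice path from (0, 0) to (37, 14) consists of 37 east steps and 14 north steps in some order, so it is determined by which 37 of the 51 steps are east. The count is C(51, 37) = 1292706174900.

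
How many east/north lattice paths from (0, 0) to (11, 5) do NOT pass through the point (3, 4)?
Number of paths = 4053

Total paths from (0, 0) to (11, 5): C(16, 11) = 4368. Paths through (3, 4): (paths (0, 0) → (3, 4)) × (paths (3, 4) → (11, 5)) = C(7, 3) · C(9, 8) = 35 · 9 = 315. Avoidance count = 4368 − 315 = 4053.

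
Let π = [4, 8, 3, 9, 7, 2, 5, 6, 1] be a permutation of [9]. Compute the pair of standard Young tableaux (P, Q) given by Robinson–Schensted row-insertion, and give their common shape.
P = [1, 5, 6] / [2, 7, 9] / [3, 8] / [4];  Q = [1, 2, 4] / [3, 5, 8] / [6, 7] / [9];  common shape = (3, 3, 2, 1)

Row-insert the values π_1, π_2, … into P one at a time, bumping the leftmost entry strictly greater than the inserted value down to the next row. The recording tableau Q records, in position (i, j), the step at which that cell was added to P.
  Insert 4 (step 1): P = [4];  Q = [1]
  Insert 8 (step 2): P = [4, 8];  Q = [1, 2]
  Insert 3 (step 3): P = [3, 8] / [4];  Q = [1, 2] / [3]
  Insert 9 (step 4): P = [3, 8, 9] / [4];  Q = [1, 2, 4] / [3]
  Insert 7 (step 5): P = [3, 7, 9] / [4, 8];  Q = [1, 2, 4] / [3, 5]
  Insert 2 (step 6): P = [2, 7, 9] / [3, 8] / [4];  Q = [1, 2, 4] / [3, 5] / [6]
  Insert 5 (step 7): P = [2, 5, 9] / [3, 7] / [4, 8];  Q = [1, 2, 4] / [3, 5] / [6, 7]
  Insert 6 (step 8): P = [2, 5, 6] / [3, 7, 9] / [4, 8];  Q = [1, 2, 4] / [3, 5, 8] / [6, 7]
  Insert 1 (step 9): P = [1, 5, 6] / [2, 7, 9] / [3, 8] / [4];  Q = [1, 2, 4] / [3, 5, 8] / [6, 7] / [9]
Final shape: (3, 3, 2, 1).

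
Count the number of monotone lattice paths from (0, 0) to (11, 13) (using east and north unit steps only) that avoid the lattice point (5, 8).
Number of paths = 1901550

Total paths from (0, 0) to (11, 13): C(24, 11) = 2496144. Paths through (5, 8): (paths (0, 0) → (5, 8)) × (paths (5, 8) → (11, 13)) = C(13, 5) · C(11, 6) = 1287 · 462 = 594594. Avoidance count = 2496144 − 594594 = 1901550.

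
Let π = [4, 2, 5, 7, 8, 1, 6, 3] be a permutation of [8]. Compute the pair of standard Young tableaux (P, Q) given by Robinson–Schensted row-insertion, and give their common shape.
P = [1, 3, 6, 8] / [2, 5] / [4, 7];  Q = [1, 3, 4, 5] / [2, 7] / [6, 8];  common shape = (4, 2, 2)

Row-insert the values π_1, π_2, … into P one at a time, bumping the leftmost entry strictly greater than the inserted value down to the next row. The recording tableau Q records, in position (i, j), the step at which that cell was added to P.
  Insert 4 (step 1): P = [4];  Q = [1]
  Insert 2 (step 2): P = [2] / [4];  Q = [1] / [2]
  Insert 5 (step 3): P = [2, 5] / [4];  Q = [1, 3] / [2]
  Insert 7 (step 4): P = [2, 5, 7] / [4];  Q = [1, 3, 4] / [2]
  Insert 8 (step 5): P = [2, 5, 7, 8] / [4];  Q = [1, 3, 4, 5] / [2]
  Insert 1 (step 6): P = [1, 5, 7, 8] / [2] / [4];  Q = [1, 3, 4, 5] / [2] / [6]
  Insert 6 (step 7): P = [1, 5, 6, 8] / [2, 7] / [4];  Q = [1, 3, 4, 5] / [2, 7] / [6]
  Insert 3 (step 8): P = [1, 3, 6, 8] / [2, 5] / [4, 7];  Q = [1, 3, 4, 5] / [2, 7] / [6, 8]
Final shape: (4, 2, 2).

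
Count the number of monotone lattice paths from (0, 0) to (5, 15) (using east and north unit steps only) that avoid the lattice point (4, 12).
Number of paths = 8224

Total paths from (0, 0) to (5, 15): C(20, 5) = 15504. Paths through (4, 12): (paths (0, 0) → (4, 12)) × (paths (4, 12) → (5, 15)) = C(16, 4) · C(4, 1) = 1820 · 4 = 7280. Avoidance count = 15504 − 7280 = 8224.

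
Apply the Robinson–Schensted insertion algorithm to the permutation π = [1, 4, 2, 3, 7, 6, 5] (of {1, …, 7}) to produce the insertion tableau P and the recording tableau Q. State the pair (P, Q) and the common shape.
P = [1, 2, 3, 5] / [4, 6] / [7];  Q = [1, 2, 4, 5] / [3, 6] / [7];  common shape = (4, 2, 1)

Row-insert the values π_1, π_2, … into P one at a time, bumping the leftmost entry strictly greater than the inserted value down to the next row. The recording tableau Q records, in position (i, j), the step at which that cell was added to P.
  Insert 1 (step 1): P = [1];  Q = [1]
  Insert 4 (step 2): P = [1, 4];  Q = [1, 2]
  Insert 2 (step 3): P = [1, 2] / [4];  Q = [1, 2] / [3]
  Insert 3 (step 4): P = [1, 2, 3] / [4];  Q = [1, 2, 4] / [3]
  Insert 7 (step 5): P = [1, 2, 3, 7] / [4];  Q = [1, 2, 4, 5] / [3]
  Insert 6 (step 6): P = [1, 2, 3, 6] / [4, 7];  Q = [1, 2, 4, 5] / [3, 6]
  Insert 5 (step 7): P = [1, 2, 3, 5] / [4, 6] / [7];  Q = [1, 2, 4, 5] / [3, 6] / [7]
Final shape: (4, 2, 1).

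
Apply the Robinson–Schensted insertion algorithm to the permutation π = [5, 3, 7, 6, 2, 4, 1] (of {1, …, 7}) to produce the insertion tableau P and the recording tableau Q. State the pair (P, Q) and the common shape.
P = [1, 4] / [2, 6] / [3, 7] / [5];  Q = [1, 3] / [2, 4] / [5, 6] / [7];  common shape = (2, 2, 2, 1)

Row-insert the values π_1, π_2, … into P one at a time, bumping the leftmost entry strictly greater than the inserted value down to the next row. The recording tableau Q records, in position (i, j), the step at which that cell was added to P.
  Insert 5 (step 1): P = [5];  Q = [1]
  Insert 3 (step 2): P = [3] / [5];  Q = [1] / [2]
  Insert 7 (step 3): P = [3, 7] / [5];  Q = [1, 3] / [2]
  Insert 6 (step 4): P = [3, 6] / [5, 7];  Q = [1, 3] / [2, 4]
  Insert 2 (step 5): P = [2, 6] / [3, 7] / [5];  Q = [1, 3] / [2, 4] / [5]
  Insert 4 (step 6): P = [2, 4] / [3, 6] / [5, 7];  Q = [1, 3] / [2, 4] / [5, 6]
  Insert 1 (step 7): P = [1, 4] / [2, 6] / [3, 7] / [5];  Q = [1, 3] / [2, 4] / [5, 6] / [7]
Final shape: (2, 2, 2, 1).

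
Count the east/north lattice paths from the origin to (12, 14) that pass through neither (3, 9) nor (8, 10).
Number of paths = 6246600

Inclusion–exclusion. Total paths: C(26, 12) = 9657700. Through P₁: C(12, 3)·C(14, 9) = 440440. Through P₂: C(18, 8)·C(8, 4) = 3063060. Since P₁ is strictly southwest of P₂, a monotone path through both must visit P₁ then P₂; paths through both = C(12, 3)·C(6, 5)·C(8, 4) = 92400. Avoid both = 9657700 − 440440 − 3063060 + 92400 = 6246600.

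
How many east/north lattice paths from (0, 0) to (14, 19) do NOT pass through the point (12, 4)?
Number of paths = 818561680

Total paths from (0, 0) to (14, 19): C(33, 14) = 818809200. Paths through (12, 4): (paths (0, 0) → (12, 4)) × (paths (12, 4) → (14, 19)) = C(16, 12) · C(17, 2) = 1820 · 136 = 247520. Avoidance count = 818809200 − 247520 = 818561680.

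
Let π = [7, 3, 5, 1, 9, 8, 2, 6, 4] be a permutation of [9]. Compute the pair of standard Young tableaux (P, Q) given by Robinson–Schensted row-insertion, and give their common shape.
P = [1, 2, 4] / [3, 5, 6] / [7, 8] / [9];  Q = [1, 3, 5] / [2, 6, 8] / [4, 7] / [9];  common shape = (3, 3, 2, 1)

Row-insert the values π_1, π_2, … into P one at a time, bumping the leftmost entry strictly greater than the inserted value down to the next row. The recording tableau Q records, in position (i, j), the step at which that cell was added to P.
  Insert 7 (step 1): P = [7];  Q = [1]
  Insert 3 (step 2): P = [3] / [7];  Q = [1] / [2]
  Insert 5 (step 3): P = [3, 5] / [7];  Q = [1, 3] / [2]
  Insert 1 (step 4): P = [1, 5] / [3] / [7];  Q = [1, 3] / [2] / [4]
  Insert 9 (step 5): P = [1, 5, 9] / [3] / [7];  Q = [1, 3, 5] / [2] / [4]
  Insert 8 (step 6): P = [1, 5, 8] / [3, 9] / [7];  Q = [1, 3, 5] / [2, 6] / [4]
  Insert 2 (step 7): P = [1, 2, 8] / [3, 5] / [7, 9];  Q = [1, 3, 5] / [2, 6] / [4, 7]
  Insert 6 (step 8): P = [1, 2, 6] / [3, 5, 8] / [7, 9];  Q = [1, 3, 5] / [2, 6, 8] / [4, 7]
  Insert 4 (step 9): P = [1, 2, 4] / [3, 5, 6] / [7, 8] / [9];  Q = [1, 3, 5] / [2, 6, 8] / [4, 7] / [9]
Final shape: (3, 3, 2, 1).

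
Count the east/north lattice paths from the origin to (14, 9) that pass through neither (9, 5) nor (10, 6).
Number of paths = 424798

Inclusion–exclusion. Total paths: C(23, 14) = 817190. Through P₁: C(14, 9)·C(9, 5) = 252252. Through P₂: C(16, 10)·C(7, 4) = 280280. Since P₁ is strictly southwest of P₂, a monotone path through both must visit P₁ then P₂; paths through both = C(14, 9)·C(2, 1)·C(7, 4) = 140140. Avoid both = 817190 − 252252 − 280280 + 140140 = 424798.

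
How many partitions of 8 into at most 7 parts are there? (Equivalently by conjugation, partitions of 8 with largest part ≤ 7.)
p(8, parts ≤ 7) = 21

Partitions of 8 with all parts ≤ 7: 7+1, 6+2, 6+1+1, 5+3, 5+2+1, 5+1+1+1, 4+4, 4+3+1, 4+2+2, 4+2+1+1, 4+1+1+1+1, 3+3+2, 3+3+1+1, 3+2+2+1, 3+2+1+1+1, 3+1+1+1+1+1, 2+2+2+2, 2+2+2+1+1, 2+2+1+1+1+1, 2+1+1+1+1+1+1, 1+1+1+1+1+1+1+1. Count = 21.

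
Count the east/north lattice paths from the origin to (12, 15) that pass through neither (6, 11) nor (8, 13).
Number of paths = 12846390

Inclusion–exclusion. Total paths: C(27, 12) = 17383860. Through P₁: C(17, 6)·C(10, 6) = 2598960. Through P₂: C(21, 8)·C(6, 4) = 3052350. Since P₁ is strictly southwest of P₂, a monotone path through both must visit P₁ then P₂; paths through both = C(17, 6)·C(4, 2)·C(6, 4) = 1113840. Avoid both = 17383860 − 2598960 − 3052350 + 1113840 = 12846390.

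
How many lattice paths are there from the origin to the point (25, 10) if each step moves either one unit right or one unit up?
Number of paths = 183579396

A monotone lattice path from (0, 0) to (25, 10) consists of 25 east steps and 10 north steps in some order, so it is determined by which 25 of the 35 steps are east. The count is C(35, 25) = 183579396.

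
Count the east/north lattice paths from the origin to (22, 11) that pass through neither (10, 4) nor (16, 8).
Number of paths = 98976408

Inclusion–exclusion. Total paths: C(33, 22) = 193536720. Through P₁: C(14, 10)·C(19, 12) = 50438388. Through P₂: C(24, 16)·C(9, 6) = 61779564. Since P₁ is strictly southwest of P₂, a monotone path through both must visit P₁ then P₂; paths through both = C(14, 10)·C(10, 6)·C(9, 6) = 17657640. Avoid both = 193536720 − 50438388 − 61779564 + 17657640 = 98976408.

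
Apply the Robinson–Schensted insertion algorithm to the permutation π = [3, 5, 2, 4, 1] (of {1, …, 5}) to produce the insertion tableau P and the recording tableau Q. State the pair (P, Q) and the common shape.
P = [1, 4] / [2, 5] / [3];  Q = [1, 2] / [3, 4] / [5];  common shape = (2, 2, 1)

Row-insert the values π_1, π_2, … into P one at a time, bumping the leftmost entry strictly greater than the inserted value down to the next row. The recording tableau Q records, in position (i, j), the step at which that cell was added to P.
  Insert 3 (step 1): P = [3];  Q = [1]
  Insert 5 (step 2): P = [3, 5];  Q = [1, 2]
  Insert 2 (step 3): P = [2, 5] / [3];  Q = [1, 2] / [3]
  Insert 4 (step 4): P = [2, 4] / [3, 5];  Q = [1, 2] / [3, 4]
  Insert 1 (step 5): P = [1, 4] / [2, 5] / [3];  Q = [1, 2] / [3, 4] / [5]
Final shape: (2, 2, 1).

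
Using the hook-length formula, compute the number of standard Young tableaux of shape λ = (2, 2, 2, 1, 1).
# SYT of shape (2, 2, 2, 1, 1) = 28

Hook-length formula: f^λ = n! / Π hook(c), product over all cells c of the Young diagram. For λ = (2, 2, 2, 1, 1), n = 8 boxes. Hook lengths by row (left-to-right, top-to-bottom): [6, 3]; [5, 2]; [4, 1]; [2]; [1]. Product of hooks = 1440. So f^λ = 8! / 1440 = 40320 / 1440 = 28.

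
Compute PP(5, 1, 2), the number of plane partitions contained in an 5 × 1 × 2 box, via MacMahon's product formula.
PP(5, 1, 2) = 21

Evaluate the triple product over i = 1..5, j = 1..1, k = 1..2. The factors are (2/1) · (3/2) · (3/2) · (4/3) · (4/3) · (5/4) · (5/4) · (6/5) · … (10 factors total). The numerators and denominators telescope so the product is an integer; carrying out the multiplication exactly gives PP(5, 1, 2) = 21.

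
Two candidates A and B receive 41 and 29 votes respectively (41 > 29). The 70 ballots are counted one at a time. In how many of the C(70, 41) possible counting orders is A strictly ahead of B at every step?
Strict-lead orderings = 6942573665829847584

Total orderings of the 70 votes with 41 for A: C(70, 41) = 40498346384007444240. By the Bertrand ballot formula (Cycle Lemma / reflection principle), the number of orderings in which A is strictly ahead of B throughout is (p − q)/(p + q) · C(p + q, p) = (41 − 29)/(41 + 29) · 40498346384007444240 = 6942573665829847584.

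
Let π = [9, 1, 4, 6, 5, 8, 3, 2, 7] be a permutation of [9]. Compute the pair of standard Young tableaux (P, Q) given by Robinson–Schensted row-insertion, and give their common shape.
P = [1, 2, 5, 7] / [3, 8] / [4] / [6] / [9];  Q = [1, 3, 4, 6] / [2, 9] / [5] / [7] / [8];  common shape = (4, 2, 1, 1, 1)

Row-insert the values π_1, π_2, … into P one at a time, bumping the leftmost entry strictly greater than the inserted value down to the next row. The recording tableau Q records, in position (i, j), the step at which that cell was added to P.
  Insert 9 (step 1): P = [9];  Q = [1]
  Insert 1 (step 2): P = [1] / [9];  Q = [1] / [2]
  Insert 4 (step 3): P = [1, 4] / [9];  Q = [1, 3] / [2]
  Insert 6 (step 4): P = [1, 4, 6] / [9];  Q = [1, 3, 4] / [2]
  Insert 5 (step 5): P = [1, 4, 5] / [6] / [9];  Q = [1, 3, 4] / [2] / [5]
  Insert 8 (step 6): P = [1, 4, 5, 8] / [6] / [9];  Q = [1, 3, 4, 6] / [2] / [5]
  Insert 3 (step 7): P = [1, 3, 5, 8] / [4] / [6] / [9];  Q = [1, 3, 4, 6] / [2] / [5] / [7]
  Insert 2 (step 8): P = [1, 2, 5, 8] / [3] / [4] / [6] / [9];  Q = [1, 3, 4, 6] / [2] / [5] / [7] / [8]
  Insert 7 (step 9): P = [1, 2, 5, 7] / [3, 8] / [4] / [6] / [9];  Q = [1, 3, 4, 6] / [2, 9] / [5] / [7] / [8]
Final shape: (4, 2, 1, 1, 1).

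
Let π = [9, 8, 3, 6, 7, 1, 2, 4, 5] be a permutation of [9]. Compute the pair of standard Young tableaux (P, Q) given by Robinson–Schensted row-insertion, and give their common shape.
P = [1, 2, 4, 5] / [3, 6, 7] / [8] / [9];  Q = [1, 4, 5, 9] / [2, 7, 8] / [3] / [6];  common shape = (4, 3, 1, 1)

Row-insert the values π_1, π_2, … into P one at a time, bumping the leftmost entry strictly greater than the inserted value down to the next row. The recording tableau Q records, in position (i, j), the step at which that cell was added to P.
  Insert 9 (step 1): P = [9];  Q = [1]
  Insert 8 (step 2): P = [8] / [9];  Q = [1] / [2]
  Insert 3 (step 3): P = [3] / [8] / [9];  Q = [1] / [2] / [3]
  Insert 6 (step 4): P = [3, 6] / [8] / [9];  Q = [1, 4] / [2] / [3]
  Insert 7 (step 5): P = [3, 6, 7] / [8] / [9];  Q = [1, 4, 5] / [2] / [3]
  Insert 1 (step 6): P = [1, 6, 7] / [3] / [8] / [9];  Q = [1, 4, 5] / [2] / [3] / [6]
  Insert 2 (step 7): P = [1, 2, 7] / [3, 6] / [8] / [9];  Q = [1, 4, 5] / [2, 7] / [3] / [6]
  Insert 4 (step 8): P = [1, 2, 4] / [3, 6, 7] / [8] / [9];  Q = [1, 4, 5] / [2, 7, 8] / [3] / [6]
  Insert 5 (step 9): P = [1, 2, 4, 5] / [3, 6, 7] / [8] / [9];  Q = [1, 4, 5, 9] / [2, 7, 8] / [3] / [6]
Final shape: (4, 3, 1, 1).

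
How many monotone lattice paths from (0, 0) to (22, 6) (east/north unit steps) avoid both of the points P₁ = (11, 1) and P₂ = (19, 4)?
Number of paths = 255574

Inclusion–exclusion. Total paths: C(28, 22) = 376740. Through P₁: C(12, 11)·C(16, 11) = 52416. Through P₂: C(23, 19)·C(5, 3) = 88550. Since P₁ is strictly southwest of P₂, a monotone path through both must visit P₁ then P₂; paths through both = C(12, 11)·C(11, 8)·C(5, 3) = 19800. Avoid both = 376740 − 52416 − 88550 + 19800 = 255574.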